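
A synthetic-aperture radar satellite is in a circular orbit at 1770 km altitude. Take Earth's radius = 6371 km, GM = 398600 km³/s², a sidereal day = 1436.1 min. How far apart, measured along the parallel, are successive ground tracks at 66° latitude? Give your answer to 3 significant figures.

Semi-major axis a = 6371 + 1770 = 8141 km. Period T = 2π√(a³/μ) = 2π√(8141³/398600) = 7310.2 s = 121.84 min.
Node shift per orbit = (7310.2/86166) × 360° = 30.54°.
Equatorial spacing = 30.54 × 111.2 km/° = 3396 km.
At 66° latitude, spacing = 3396 × cos(66°) = 1381 km.

1380 km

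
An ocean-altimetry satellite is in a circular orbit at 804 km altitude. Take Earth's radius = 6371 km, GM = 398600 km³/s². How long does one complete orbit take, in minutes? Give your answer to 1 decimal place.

Semi-major axis a = 6371 + 804 = 7175 km. Period T = 2π√(a³/μ) = 2π√(7175³/398600) = 6048.4 s = 100.81 min.

100.8 min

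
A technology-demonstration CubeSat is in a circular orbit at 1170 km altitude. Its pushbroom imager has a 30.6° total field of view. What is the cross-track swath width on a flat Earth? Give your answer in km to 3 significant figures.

640 km

Half-angle = 30.6°/2 = 15.3°.
Swath width ≈ 2h·tan(θ/2) = 2 × 1170 × tan(15.3°) = 640.2 km.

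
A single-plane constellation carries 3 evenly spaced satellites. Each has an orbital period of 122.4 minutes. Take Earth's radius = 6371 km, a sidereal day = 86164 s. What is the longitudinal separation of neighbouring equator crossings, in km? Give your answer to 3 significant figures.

1140 km

T = 122.4 min = 7344.0 s.
Single-satellite node shift = (7344.0/86164) × 360° = 30.68°.
With 3 satellites evenly phased, successive equator crossings are 30.68/3 = 10.228° apart.
That is 10.228 × 111.2 = 1137 km at the equator.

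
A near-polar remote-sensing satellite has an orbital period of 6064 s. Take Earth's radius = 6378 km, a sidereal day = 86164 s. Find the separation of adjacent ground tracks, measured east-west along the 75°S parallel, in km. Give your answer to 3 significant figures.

Node shift per orbit = (6064.0/86164) × 360° = 25.34°.
Equatorial spacing = 25.34 × 111.3 km/° = 2820 km.
At 75° latitude, spacing = 2820 × cos(75°) = 730 km.

730 km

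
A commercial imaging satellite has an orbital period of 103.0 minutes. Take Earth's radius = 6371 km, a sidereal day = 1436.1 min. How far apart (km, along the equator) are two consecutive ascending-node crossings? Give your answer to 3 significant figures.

2870 km

T = 103.0 min = 6180.0 s.
During one orbit Earth rotates (6180.0 / 86166) × 360° = 25.82°.
At the equator that is 25.82° × (2π·6371/360) km/° = 25.82 × 111.2 = 2871 km.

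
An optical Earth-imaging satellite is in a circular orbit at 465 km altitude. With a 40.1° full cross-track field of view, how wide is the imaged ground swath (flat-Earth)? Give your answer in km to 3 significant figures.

339 km

Half-angle = 40.1°/2 = 20.05°.
Swath width ≈ 2h·tan(θ/2) = 2 × 465 × tan(20.05°) = 339.4 km.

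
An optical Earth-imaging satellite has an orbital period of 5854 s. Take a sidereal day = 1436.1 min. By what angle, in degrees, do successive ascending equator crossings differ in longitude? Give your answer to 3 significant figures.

24.5°

During one orbit Earth rotates (5854.0 / 86166) × 360° = 24.46°.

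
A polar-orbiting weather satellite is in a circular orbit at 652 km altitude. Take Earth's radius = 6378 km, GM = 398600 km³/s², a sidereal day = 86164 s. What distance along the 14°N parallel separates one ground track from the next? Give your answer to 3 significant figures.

Semi-major axis a = 6378 + 652 = 7030 km. Period T = 2π√(a³/μ) = 2π√(7030³/398600) = 5866.0 s = 97.77 min.
Node shift per orbit = (5866.0/86164) × 360° = 24.51°.
Equatorial spacing = 24.51 × 111.3 km/° = 2728 km.
At 14° latitude, spacing = 2728 × cos(14°) = 2647 km.

2650 km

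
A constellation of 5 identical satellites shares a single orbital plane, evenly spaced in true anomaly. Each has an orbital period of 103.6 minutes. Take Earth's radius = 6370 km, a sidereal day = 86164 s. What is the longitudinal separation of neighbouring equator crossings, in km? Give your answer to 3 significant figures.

577 km

T = 103.6 min = 6216.0 s.
Single-satellite node shift = (6216.0/86164) × 360° = 25.97°.
With 5 satellites evenly phased, successive equator crossings are 25.97/5 = 5.194° apart.
That is 5.194 × 111.2 = 577 km at the equator.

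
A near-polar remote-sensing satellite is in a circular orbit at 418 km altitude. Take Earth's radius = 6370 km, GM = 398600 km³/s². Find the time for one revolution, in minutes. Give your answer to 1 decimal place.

Semi-major axis a = 6370 + 418 = 6788 km. Period T = 2π√(a³/μ) = 2π√(6788³/398600) = 5565.8 s = 92.76 min.

92.8 min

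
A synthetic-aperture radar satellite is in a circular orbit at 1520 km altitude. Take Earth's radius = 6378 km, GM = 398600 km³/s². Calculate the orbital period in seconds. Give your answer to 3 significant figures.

6990 seconds

Semi-major axis a = 6378 + 1520 = 7898 km. Period T = 2π√(a³/μ) = 2π√(7898³/398600) = 6985.3 s = 116.42 min.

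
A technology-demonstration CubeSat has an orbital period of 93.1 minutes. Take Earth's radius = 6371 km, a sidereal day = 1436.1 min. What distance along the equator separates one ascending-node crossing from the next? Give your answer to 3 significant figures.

T = 93.1 min = 5586.0 s.
During one orbit Earth rotates (5586.0 / 86166) × 360° = 23.34°.
At the equator that is 23.34° × (2π·6371/360) km/° = 23.34 × 111.2 = 2595 km.

2600 km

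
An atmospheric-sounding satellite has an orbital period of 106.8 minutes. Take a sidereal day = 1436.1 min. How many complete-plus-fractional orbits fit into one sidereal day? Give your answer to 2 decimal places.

13.45

T = 106.8 min = 6408.0 s.
Orbits per sidereal day = 86166 / 6408.0 = 13.447.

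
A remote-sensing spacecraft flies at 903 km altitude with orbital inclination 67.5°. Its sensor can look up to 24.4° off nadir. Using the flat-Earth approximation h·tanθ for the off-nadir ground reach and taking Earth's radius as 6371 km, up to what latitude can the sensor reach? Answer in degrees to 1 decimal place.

For a prograde orbit the ground track reaches latitude ±i = ±67.5°.
Sensor half-swath on the ground ≈ 903·tan(24.4°) = 410 km = 3.68° of latitude.
Maximum observable latitude ≈ 67.5 + 3.68 = 71.2°.

71.2°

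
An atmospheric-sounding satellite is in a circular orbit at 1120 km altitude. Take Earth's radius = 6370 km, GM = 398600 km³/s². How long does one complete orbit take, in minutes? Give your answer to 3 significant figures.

Semi-major axis a = 6370 + 1120 = 7490 km. Period T = 2π√(a³/μ) = 2π√(7490³/398600) = 6451.1 s = 107.52 min.

108 min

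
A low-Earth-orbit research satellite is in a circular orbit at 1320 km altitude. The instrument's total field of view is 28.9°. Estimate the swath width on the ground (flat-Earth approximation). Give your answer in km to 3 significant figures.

680 km

Half-angle = 28.9°/2 = 14.45°.
Swath width ≈ 2h·tan(θ/2) = 2 × 1320 × tan(14.45°) = 680.3 km.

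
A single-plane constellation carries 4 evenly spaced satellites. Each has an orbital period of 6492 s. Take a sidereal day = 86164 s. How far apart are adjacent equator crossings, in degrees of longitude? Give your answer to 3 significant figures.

Single-satellite node shift = (6492.0/86164) × 360° = 27.12°.
With 4 satellites evenly phased, successive equator crossings are 27.12/4 = 6.781° apart.

6.78°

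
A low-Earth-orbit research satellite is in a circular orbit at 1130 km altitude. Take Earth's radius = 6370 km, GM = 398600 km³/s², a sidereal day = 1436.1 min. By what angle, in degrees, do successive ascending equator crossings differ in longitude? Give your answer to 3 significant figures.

Semi-major axis a = 6370 + 1130 = 7500 km. Period T = 2π√(a³/μ) = 2π√(7500³/398600) = 6464.0 s = 107.73 min.
During one orbit Earth rotates (6464.0 / 86166) × 360° = 27.01°.

27.0°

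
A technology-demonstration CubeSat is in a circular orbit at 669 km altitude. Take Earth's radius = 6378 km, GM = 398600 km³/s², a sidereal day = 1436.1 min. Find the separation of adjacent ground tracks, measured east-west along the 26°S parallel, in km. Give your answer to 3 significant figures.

Semi-major axis a = 6378 + 669 = 7047 km. Period T = 2π√(a³/μ) = 2π√(7047³/398600) = 5887.3 s = 98.12 min.
Node shift per orbit = (5887.3/86166) × 360° = 24.60°.
Equatorial spacing = 24.60 × 111.3 km/° = 2738 km.
At 26° latitude, spacing = 2738 × cos(26°) = 2461 km.

2460 km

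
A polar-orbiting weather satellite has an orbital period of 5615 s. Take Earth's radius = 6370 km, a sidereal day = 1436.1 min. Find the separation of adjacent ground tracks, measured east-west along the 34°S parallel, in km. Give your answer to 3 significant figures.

Node shift per orbit = (5615.0/86166) × 360° = 23.46°.
Equatorial spacing = 23.46 × 111.2 km/° = 2608 km.
At 34° latitude, spacing = 2608 × cos(34°) = 2162 km.

2160 km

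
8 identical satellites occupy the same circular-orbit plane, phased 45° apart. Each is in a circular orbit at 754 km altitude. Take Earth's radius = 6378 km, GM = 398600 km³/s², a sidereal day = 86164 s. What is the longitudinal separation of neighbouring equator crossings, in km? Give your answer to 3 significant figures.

348 km

Semi-major axis a = 6378 + 754 = 7132 km. Period T = 2π√(a³/μ) = 2π√(7132³/398600) = 5994.2 s = 99.90 min.
Single-satellite node shift = (5994.2/86164) × 360° = 25.04°.
With 8 satellites evenly phased, successive equator crossings are 25.04/8 = 3.131° apart.
That is 3.131 × 111.3 = 348 km at the equator.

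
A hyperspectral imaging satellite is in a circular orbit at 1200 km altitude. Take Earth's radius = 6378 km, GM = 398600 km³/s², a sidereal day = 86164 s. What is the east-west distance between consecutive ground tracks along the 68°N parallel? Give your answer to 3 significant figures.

Semi-major axis a = 6378 + 1200 = 7578 km. Period T = 2π√(a³/μ) = 2π√(7578³/398600) = 6565.1 s = 109.42 min.
Node shift per orbit = (6565.1/86164) × 360° = 27.43°.
Equatorial spacing = 27.43 × 111.3 km/° = 3053 km.
At 68° latitude, spacing = 3053 × cos(68°) = 1144 km.

1140 km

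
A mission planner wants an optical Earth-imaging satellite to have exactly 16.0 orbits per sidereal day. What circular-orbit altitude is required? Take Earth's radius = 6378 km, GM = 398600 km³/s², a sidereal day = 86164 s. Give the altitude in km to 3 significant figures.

Required period T = 86164 / 16.0 = 5385.2 s.
From T = 2π√(a³/μ): a = (μ T²/4π²)^(1/3) = (398600 × 5385.2² / 4π²)^(1/3) = 6640 km.
Altitude h = a − R = 6640 − 6378 = 262 km.

262 km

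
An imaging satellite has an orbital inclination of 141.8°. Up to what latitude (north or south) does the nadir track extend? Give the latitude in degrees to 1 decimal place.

38.2°

Retrograde orbit: the ground track reaches ±(180° − i) = ±(180 − 141.8) = ±38.2°.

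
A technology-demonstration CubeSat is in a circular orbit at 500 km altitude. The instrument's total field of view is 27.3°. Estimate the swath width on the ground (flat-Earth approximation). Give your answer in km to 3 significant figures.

243 km

Half-angle = 27.3°/2 = 13.65°.
Swath width ≈ 2h·tan(θ/2) = 2 × 500 × tan(13.65°) = 242.8 km.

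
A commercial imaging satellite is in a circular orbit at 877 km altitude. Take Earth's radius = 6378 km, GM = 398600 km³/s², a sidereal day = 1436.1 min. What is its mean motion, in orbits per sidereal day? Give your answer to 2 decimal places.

14.01

Semi-major axis a = 6378 + 877 = 7255 km. Period T = 2π√(a³/μ) = 2π√(7255³/398600) = 6149.9 s = 102.50 min.
Orbits per sidereal day = 86166 / 6149.9 = 14.011.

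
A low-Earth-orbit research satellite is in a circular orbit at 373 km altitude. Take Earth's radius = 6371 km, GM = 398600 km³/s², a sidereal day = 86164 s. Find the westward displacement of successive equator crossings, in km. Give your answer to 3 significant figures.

Semi-major axis a = 6371 + 373 = 6744 km. Period T = 2π√(a³/μ) = 2π√(6744³/398600) = 5511.7 s = 91.86 min.
During one orbit Earth rotates (5511.7 / 86164) × 360° = 23.03°.
At the equator that is 23.03° × (2π·6371/360) km/° = 23.03 × 111.2 = 2561 km.

2560 km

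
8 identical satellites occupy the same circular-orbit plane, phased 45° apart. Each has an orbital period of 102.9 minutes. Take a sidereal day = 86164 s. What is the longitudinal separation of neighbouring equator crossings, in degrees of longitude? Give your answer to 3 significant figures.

T = 102.9 min = 6174.0 s.
Single-satellite node shift = (6174.0/86164) × 360° = 25.80°.
With 8 satellites evenly phased, successive equator crossings are 25.80/8 = 3.224° apart.

3.22°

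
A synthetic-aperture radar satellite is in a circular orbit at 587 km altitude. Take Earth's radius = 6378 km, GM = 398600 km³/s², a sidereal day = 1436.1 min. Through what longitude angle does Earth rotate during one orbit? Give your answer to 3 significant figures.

Semi-major axis a = 6378 + 587 = 6965 km. Period T = 2π√(a³/μ) = 2π√(6965³/398600) = 5784.9 s = 96.41 min.
During one orbit Earth rotates (5784.9 / 86166) × 360° = 24.17°.

24.2°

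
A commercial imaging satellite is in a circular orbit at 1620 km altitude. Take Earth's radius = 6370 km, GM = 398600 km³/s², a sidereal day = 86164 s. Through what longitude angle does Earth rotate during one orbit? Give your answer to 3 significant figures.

Semi-major axis a = 6370 + 1620 = 7990 km. Period T = 2π√(a³/μ) = 2π√(7990³/398600) = 7107.7 s = 118.46 min.
During one orbit Earth rotates (7107.7 / 86164) × 360° = 29.70°.

29.7°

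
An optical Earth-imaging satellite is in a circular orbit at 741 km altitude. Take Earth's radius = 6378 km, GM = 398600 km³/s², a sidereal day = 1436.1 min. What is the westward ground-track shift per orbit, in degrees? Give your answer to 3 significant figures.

25.0°

Semi-major axis a = 6378 + 741 = 7119 km. Period T = 2π√(a³/μ) = 2π√(7119³/398600) = 5977.8 s = 99.63 min.
During one orbit Earth rotates (5977.8 / 86166) × 360° = 24.98°.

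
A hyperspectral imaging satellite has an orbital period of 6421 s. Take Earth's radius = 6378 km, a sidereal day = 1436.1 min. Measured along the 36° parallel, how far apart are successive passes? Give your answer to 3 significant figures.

2420 km

Node shift per orbit = (6421.0/86166) × 360° = 26.83°.
Equatorial spacing = 26.83 × 111.3 km/° = 2986 km.
At 36° latitude, spacing = 2986 × cos(36°) = 2416 km.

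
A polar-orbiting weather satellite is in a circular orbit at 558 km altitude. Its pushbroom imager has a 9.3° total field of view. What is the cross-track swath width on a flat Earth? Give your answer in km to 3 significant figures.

Half-angle = 9.3°/2 = 4.65°.
Swath width ≈ 2h·tan(θ/2) = 2 × 558 × tan(4.65°) = 90.8 km.

90.8 km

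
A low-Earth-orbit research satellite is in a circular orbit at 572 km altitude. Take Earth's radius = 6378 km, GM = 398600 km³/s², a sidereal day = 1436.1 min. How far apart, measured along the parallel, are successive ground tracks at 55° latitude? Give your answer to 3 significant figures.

1540 km

Semi-major axis a = 6378 + 572 = 6950 km. Period T = 2π√(a³/μ) = 2π√(6950³/398600) = 5766.2 s = 96.10 min.
Node shift per orbit = (5766.2/86166) × 360° = 24.09°.
Equatorial spacing = 24.09 × 111.3 km/° = 2682 km.
At 55° latitude, spacing = 2682 × cos(55°) = 1538 km.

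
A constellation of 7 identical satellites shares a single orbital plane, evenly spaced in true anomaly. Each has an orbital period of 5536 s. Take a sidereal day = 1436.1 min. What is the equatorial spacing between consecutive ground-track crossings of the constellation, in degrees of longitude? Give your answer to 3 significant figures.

3.30°

Single-satellite node shift = (5536.0/86166) × 360° = 23.13°.
With 7 satellites evenly phased, successive equator crossings are 23.13/7 = 3.304° apart.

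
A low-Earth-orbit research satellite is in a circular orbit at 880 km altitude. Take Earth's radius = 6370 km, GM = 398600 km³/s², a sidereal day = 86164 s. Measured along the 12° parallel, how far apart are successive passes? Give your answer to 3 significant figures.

Semi-major axis a = 6370 + 880 = 7250 km. Period T = 2π√(a³/μ) = 2π√(7250³/398600) = 6143.5 s = 102.39 min.
Node shift per orbit = (6143.5/86164) × 360° = 25.67°.
Equatorial spacing = 25.67 × 111.2 km/° = 2854 km.
At 12° latitude, spacing = 2854 × cos(12°) = 2791 km.

2790 km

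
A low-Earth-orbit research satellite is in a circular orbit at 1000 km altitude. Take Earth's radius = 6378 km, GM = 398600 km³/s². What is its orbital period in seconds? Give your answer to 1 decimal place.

Semi-major axis a = 6378 + 1000 = 7378 km. Period T = 2π√(a³/μ) = 2π√(7378³/398600) = 6306.9 s = 105.12 min.

6306.9 seconds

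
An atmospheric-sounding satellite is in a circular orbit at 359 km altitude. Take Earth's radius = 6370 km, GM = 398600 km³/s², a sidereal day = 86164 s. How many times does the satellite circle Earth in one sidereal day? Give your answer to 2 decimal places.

15.69

Semi-major axis a = 6370 + 359 = 6729 km. Period T = 2π√(a³/μ) = 2π√(6729³/398600) = 5493.3 s = 91.56 min.
Orbits per sidereal day = 86164 / 5493.3 = 15.685.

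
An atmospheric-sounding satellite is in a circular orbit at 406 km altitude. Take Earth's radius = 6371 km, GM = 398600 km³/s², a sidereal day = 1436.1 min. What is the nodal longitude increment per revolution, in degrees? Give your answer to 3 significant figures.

Semi-major axis a = 6371 + 406 = 6777 km. Period T = 2π√(a³/μ) = 2π√(6777³/398600) = 5552.2 s = 92.54 min.
During one orbit Earth rotates (5552.2 / 86166) × 360° = 23.20°.

23.2°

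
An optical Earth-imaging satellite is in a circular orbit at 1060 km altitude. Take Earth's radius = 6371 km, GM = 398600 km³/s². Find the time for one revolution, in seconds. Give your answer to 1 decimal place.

Semi-major axis a = 6371 + 1060 = 7431 km. Period T = 2π√(a³/μ) = 2π√(7431³/398600) = 6375.0 s = 106.25 min.

6375.0 seconds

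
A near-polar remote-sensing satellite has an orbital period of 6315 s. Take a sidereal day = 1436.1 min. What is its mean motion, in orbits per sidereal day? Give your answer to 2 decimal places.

Orbits per sidereal day = 86166 / 6315.0 = 13.645.

13.64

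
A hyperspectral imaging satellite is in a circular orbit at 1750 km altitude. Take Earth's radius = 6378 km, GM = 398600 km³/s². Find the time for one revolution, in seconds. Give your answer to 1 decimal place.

7292.7 seconds

Semi-major axis a = 6378 + 1750 = 8128 km. Period T = 2π√(a³/μ) = 2π√(8128³/398600) = 7292.7 s = 121.54 min.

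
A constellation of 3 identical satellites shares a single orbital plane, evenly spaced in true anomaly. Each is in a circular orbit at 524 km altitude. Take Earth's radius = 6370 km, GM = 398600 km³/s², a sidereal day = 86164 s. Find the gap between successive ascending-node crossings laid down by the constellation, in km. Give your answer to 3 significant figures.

Semi-major axis a = 6370 + 524 = 6894 km. Period T = 2π√(a³/μ) = 2π√(6894³/398600) = 5696.6 s = 94.94 min.
Single-satellite node shift = (5696.6/86164) × 360° = 23.80°.
With 3 satellites evenly phased, successive equator crossings are 23.80/3 = 7.934° apart.
That is 7.934 × 111.2 = 882 km at the equator.

882 km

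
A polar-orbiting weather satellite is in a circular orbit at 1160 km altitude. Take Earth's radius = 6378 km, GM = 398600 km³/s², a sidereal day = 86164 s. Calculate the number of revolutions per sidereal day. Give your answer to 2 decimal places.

Semi-major axis a = 6378 + 1160 = 7538 km. Period T = 2π√(a³/μ) = 2π√(7538³/398600) = 6513.2 s = 108.55 min.
Orbits per sidereal day = 86164 / 6513.2 = 13.229.

13.23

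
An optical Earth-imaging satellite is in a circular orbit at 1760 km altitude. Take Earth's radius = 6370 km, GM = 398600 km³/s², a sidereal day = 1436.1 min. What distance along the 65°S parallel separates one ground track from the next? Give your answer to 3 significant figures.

1430 km

Semi-major axis a = 6370 + 1760 = 8130 km. Period T = 2π√(a³/μ) = 2π√(8130³/398600) = 7295.4 s = 121.59 min.
Node shift per orbit = (7295.4/86166) × 360° = 30.48°.
Equatorial spacing = 30.48 × 111.2 km/° = 3389 km.
At 65° latitude, spacing = 3389 × cos(65°) = 1432 km.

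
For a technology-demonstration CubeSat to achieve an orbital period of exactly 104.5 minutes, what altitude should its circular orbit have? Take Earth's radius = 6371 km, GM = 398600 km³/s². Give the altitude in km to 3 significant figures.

T = 104.5 min = 6270.0 s.
From T = 2π√(a³/μ): a = (μ T²/4π²)^(1/3) = (398600 × 6270.0² / 4π²)^(1/3) = 7349 km.
Altitude h = a − R = 7349 − 6371 = 978 km.

978 km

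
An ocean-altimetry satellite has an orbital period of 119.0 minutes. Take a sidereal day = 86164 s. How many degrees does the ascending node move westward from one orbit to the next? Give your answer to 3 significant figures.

T = 119.0 min = 7140.0 s.
During one orbit Earth rotates (7140.0 / 86164) × 360° = 29.83°.

29.8°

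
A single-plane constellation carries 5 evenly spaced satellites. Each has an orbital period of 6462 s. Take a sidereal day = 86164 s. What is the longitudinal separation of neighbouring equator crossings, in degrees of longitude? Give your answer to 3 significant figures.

Single-satellite node shift = (6462.0/86164) × 360° = 27.00°.
With 5 satellites evenly phased, successive equator crossings are 27.00/5 = 5.400° apart.

5.40°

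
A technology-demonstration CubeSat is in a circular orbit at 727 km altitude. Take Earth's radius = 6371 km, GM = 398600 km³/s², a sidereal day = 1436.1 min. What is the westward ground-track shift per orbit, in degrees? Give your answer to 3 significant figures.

Semi-major axis a = 6371 + 727 = 7098 km. Period T = 2π√(a³/μ) = 2π√(7098³/398600) = 5951.3 s = 99.19 min.
During one orbit Earth rotates (5951.3 / 86166) × 360° = 24.86°.

24.9°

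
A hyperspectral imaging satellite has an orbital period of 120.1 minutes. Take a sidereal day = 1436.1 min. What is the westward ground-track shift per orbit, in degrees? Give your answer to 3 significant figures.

T = 120.1 min = 7206.0 s.
During one orbit Earth rotates (7206.0 / 86166) × 360° = 30.11°.

30.1°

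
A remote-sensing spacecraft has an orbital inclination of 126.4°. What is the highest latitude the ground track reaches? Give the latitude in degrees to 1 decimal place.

Retrograde orbit: the ground track reaches ±(180° − i) = ±(180 − 126.4) = ±53.6°.

53.6°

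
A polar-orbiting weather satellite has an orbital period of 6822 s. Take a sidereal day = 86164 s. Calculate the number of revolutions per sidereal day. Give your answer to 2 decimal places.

12.63

Orbits per sidereal day = 86164 / 6822.0 = 12.630.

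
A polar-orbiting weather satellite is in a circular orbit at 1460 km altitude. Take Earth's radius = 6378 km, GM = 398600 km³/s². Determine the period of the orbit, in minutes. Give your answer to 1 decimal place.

115.1 min

Semi-major axis a = 6378 + 1460 = 7838 km. Period T = 2π√(a³/μ) = 2π√(7838³/398600) = 6905.9 s = 115.10 min.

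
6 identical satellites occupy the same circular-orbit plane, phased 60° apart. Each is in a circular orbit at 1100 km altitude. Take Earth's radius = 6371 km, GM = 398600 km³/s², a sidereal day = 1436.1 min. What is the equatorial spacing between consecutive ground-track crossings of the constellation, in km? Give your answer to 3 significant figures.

Semi-major axis a = 6371 + 1100 = 7471 km. Period T = 2π√(a³/μ) = 2π√(7471³/398600) = 6426.6 s = 107.11 min.
Single-satellite node shift = (6426.6/86166) × 360° = 26.85°.
With 6 satellites evenly phased, successive equator crossings are 26.85/6 = 4.475° apart.
That is 4.475 × 111.2 = 498 km at the equator.

498 km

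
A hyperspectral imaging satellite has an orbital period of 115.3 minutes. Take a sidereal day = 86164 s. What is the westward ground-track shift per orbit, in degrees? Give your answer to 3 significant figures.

28.9°

T = 115.3 min = 6918.0 s.
During one orbit Earth rotates (6918.0 / 86164) × 360° = 28.90°.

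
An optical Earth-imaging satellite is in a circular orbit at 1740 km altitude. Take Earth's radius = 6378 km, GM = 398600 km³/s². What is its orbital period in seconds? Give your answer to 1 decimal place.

Semi-major axis a = 6378 + 1740 = 8118 km. Period T = 2π√(a³/μ) = 2π√(8118³/398600) = 7279.2 s = 121.32 min.

7279.2 seconds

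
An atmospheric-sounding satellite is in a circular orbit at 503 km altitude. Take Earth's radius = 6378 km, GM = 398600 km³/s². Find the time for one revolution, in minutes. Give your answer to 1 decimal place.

94.7 min

Semi-major axis a = 6378 + 503 = 6881 km. Period T = 2π√(a³/μ) = 2π√(6881³/398600) = 5680.5 s = 94.68 min.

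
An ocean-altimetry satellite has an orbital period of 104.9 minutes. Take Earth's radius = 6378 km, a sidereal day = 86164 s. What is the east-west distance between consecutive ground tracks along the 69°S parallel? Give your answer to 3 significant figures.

T = 104.9 min = 6294.0 s.
Node shift per orbit = (6294.0/86164) × 360° = 26.30°.
Equatorial spacing = 26.30 × 111.3 km/° = 2927 km.
At 69° latitude, spacing = 2927 × cos(69°) = 1049 km.

1050 km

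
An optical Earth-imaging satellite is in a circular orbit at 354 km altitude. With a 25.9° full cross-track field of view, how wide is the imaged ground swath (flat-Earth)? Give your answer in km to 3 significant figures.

Half-angle = 25.9°/2 = 12.95°.
Swath width ≈ 2h·tan(θ/2) = 2 × 354 × tan(12.95°) = 162.8 km.

163 km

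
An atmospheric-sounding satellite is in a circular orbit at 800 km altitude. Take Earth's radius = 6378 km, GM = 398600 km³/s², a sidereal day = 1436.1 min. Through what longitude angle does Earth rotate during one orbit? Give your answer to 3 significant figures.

Semi-major axis a = 6378 + 800 = 7178 km. Period T = 2π√(a³/μ) = 2π√(7178³/398600) = 6052.2 s = 100.87 min.
During one orbit Earth rotates (6052.2 / 86166) × 360° = 25.29°.

25.3°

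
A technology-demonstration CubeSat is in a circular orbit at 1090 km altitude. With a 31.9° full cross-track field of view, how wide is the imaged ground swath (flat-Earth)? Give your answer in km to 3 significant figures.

Half-angle = 31.9°/2 = 15.95°.
Swath width ≈ 2h·tan(θ/2) = 2 × 1090 × tan(15.95°) = 623.0 km.

623 km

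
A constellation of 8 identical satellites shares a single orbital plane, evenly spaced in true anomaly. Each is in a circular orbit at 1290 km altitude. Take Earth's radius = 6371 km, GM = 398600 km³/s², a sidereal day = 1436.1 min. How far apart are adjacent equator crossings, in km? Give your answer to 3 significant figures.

Semi-major axis a = 6371 + 1290 = 7661 km. Period T = 2π√(a³/μ) = 2π√(7661³/398600) = 6673.3 s = 111.22 min.
Single-satellite node shift = (6673.3/86166) × 360° = 27.88°.
With 8 satellites evenly phased, successive equator crossings are 27.88/8 = 3.485° apart.
That is 3.485 × 111.2 = 388 km at the equator.

388 km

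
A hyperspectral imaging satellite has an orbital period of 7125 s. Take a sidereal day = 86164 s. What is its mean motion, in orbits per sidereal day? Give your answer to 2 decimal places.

Orbits per sidereal day = 86164 / 7125.0 = 12.093.

12.09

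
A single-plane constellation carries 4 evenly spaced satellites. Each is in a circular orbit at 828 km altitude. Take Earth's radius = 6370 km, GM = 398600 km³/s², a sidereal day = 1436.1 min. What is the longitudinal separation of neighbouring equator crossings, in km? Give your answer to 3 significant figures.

Semi-major axis a = 6370 + 828 = 7198 km. Period T = 2π√(a³/μ) = 2π√(7198³/398600) = 6077.6 s = 101.29 min.
Single-satellite node shift = (6077.6/86166) × 360° = 25.39°.
With 4 satellites evenly phased, successive equator crossings are 25.39/4 = 6.348° apart.
That is 6.348 × 111.2 = 706 km at the equator.

706 km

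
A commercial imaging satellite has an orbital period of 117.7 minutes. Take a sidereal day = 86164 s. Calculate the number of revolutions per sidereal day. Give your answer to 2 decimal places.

12.20

T = 117.7 min = 7062.0 s.
Orbits per sidereal day = 86164 / 7062.0 = 12.201.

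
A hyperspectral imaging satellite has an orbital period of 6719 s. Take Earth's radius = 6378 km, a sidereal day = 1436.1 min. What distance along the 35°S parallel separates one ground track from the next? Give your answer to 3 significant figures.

2560 km

Node shift per orbit = (6719.0/86166) × 360° = 28.07°.
Equatorial spacing = 28.07 × 111.3 km/° = 3125 km.
At 35° latitude, spacing = 3125 × cos(35°) = 2560 km.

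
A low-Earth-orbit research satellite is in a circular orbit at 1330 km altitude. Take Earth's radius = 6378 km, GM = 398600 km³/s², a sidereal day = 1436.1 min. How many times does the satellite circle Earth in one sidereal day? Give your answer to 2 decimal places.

12.79

Semi-major axis a = 6378 + 1330 = 7708 km. Period T = 2π√(a³/μ) = 2π√(7708³/398600) = 6734.8 s = 112.25 min.
Orbits per sidereal day = 86166 / 6734.8 = 12.794.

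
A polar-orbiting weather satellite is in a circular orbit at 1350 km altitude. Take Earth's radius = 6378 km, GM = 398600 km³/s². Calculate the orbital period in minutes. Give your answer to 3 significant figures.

113 min

Semi-major axis a = 6378 + 1350 = 7728 km. Period T = 2π√(a³/μ) = 2π√(7728³/398600) = 6761.0 s = 112.68 min.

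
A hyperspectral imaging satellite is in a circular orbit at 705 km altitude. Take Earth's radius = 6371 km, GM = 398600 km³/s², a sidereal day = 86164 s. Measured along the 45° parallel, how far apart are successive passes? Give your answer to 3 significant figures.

1950 km

Semi-major axis a = 6371 + 705 = 7076 km. Period T = 2π√(a³/μ) = 2π√(7076³/398600) = 5923.7 s = 98.73 min.
Node shift per orbit = (5923.7/86164) × 360° = 24.75°.
Equatorial spacing = 24.75 × 111.2 km/° = 2752 km.
At 45° latitude, spacing = 2752 × cos(45°) = 1946 km.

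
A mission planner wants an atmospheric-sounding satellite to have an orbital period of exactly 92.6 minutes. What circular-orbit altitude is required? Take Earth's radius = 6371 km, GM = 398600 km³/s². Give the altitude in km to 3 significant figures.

409 km

T = 92.6 min = 5556.0 s.
From T = 2π√(a³/μ): a = (μ T²/4π²)^(1/3) = (398600 × 5556.0² / 4π²)^(1/3) = 6780 km.
Altitude h = a − R = 6780 − 6371 = 409 km.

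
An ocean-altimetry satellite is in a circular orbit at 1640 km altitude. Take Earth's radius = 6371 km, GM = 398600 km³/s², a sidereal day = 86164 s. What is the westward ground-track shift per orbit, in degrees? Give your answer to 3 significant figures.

29.8°

Semi-major axis a = 6371 + 1640 = 8011 km. Period T = 2π√(a³/μ) = 2π√(8011³/398600) = 7135.8 s = 118.93 min.
During one orbit Earth rotates (7135.8 / 86164) × 360° = 29.81°.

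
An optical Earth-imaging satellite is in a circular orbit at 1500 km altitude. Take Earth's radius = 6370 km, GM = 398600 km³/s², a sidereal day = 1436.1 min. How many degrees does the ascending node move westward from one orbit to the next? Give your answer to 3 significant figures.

Semi-major axis a = 6370 + 1500 = 7870 km. Period T = 2π√(a³/μ) = 2π√(7870³/398600) = 6948.2 s = 115.80 min.
During one orbit Earth rotates (6948.2 / 86166) × 360° = 29.03°.

29.0°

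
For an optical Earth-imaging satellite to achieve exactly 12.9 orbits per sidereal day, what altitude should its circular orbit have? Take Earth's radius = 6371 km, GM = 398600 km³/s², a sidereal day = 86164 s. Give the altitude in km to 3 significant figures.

Required period T = 86164 / 12.9 = 6679.4 s.
From T = 2π√(a³/μ): a = (μ T²/4π²)^(1/3) = (398600 × 6679.4² / 4π²)^(1/3) = 7666 km.
Altitude h = a − R = 7666 − 6371 = 1295 km.

1290 km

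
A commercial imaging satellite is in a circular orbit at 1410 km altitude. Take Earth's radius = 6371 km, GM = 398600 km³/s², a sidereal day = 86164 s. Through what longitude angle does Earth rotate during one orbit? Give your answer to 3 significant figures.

28.5°

Semi-major axis a = 6371 + 1410 = 7781 km. Period T = 2π√(a³/μ) = 2π√(7781³/398600) = 6830.7 s = 113.84 min.
During one orbit Earth rotates (6830.7 / 86164) × 360° = 28.54°.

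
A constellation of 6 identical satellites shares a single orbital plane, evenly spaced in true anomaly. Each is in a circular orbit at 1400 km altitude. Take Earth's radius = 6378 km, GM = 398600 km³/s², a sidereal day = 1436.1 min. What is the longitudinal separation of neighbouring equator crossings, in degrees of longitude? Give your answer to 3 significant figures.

4.75°

Semi-major axis a = 6378 + 1400 = 7778 km. Period T = 2π√(a³/μ) = 2π√(7778³/398600) = 6826.7 s = 113.78 min.
Single-satellite node shift = (6826.7/86166) × 360° = 28.52°.
With 6 satellites evenly phased, successive equator crossings are 28.52/6 = 4.754° apart.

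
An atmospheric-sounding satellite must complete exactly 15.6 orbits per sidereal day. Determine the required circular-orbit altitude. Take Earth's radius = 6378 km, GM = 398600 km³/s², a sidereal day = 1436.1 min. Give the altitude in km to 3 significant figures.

Required period T = 86166 / 15.6 = 5523.5 s.
From T = 2π√(a³/μ): a = (μ T²/4π²)^(1/3) = (398600 × 5523.5² / 4π²)^(1/3) = 6754 km.
Altitude h = a − R = 6754 − 6378 = 376 km.

376 km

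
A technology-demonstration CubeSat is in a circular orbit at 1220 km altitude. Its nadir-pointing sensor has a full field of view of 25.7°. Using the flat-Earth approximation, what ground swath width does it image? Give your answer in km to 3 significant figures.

Half-angle = 25.7°/2 = 12.85°.
Swath width ≈ 2h·tan(θ/2) = 2 × 1220 × tan(12.85°) = 556.6 km.

557 km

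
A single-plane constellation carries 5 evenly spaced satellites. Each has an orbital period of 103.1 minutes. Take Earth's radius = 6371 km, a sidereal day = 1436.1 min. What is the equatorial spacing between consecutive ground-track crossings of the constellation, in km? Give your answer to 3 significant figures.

T = 103.1 min = 6186.0 s.
Single-satellite node shift = (6186.0/86166) × 360° = 25.84°.
With 5 satellites evenly phased, successive equator crossings are 25.84/5 = 5.169° apart.
That is 5.169 × 111.2 = 575 km at the equator.

575 km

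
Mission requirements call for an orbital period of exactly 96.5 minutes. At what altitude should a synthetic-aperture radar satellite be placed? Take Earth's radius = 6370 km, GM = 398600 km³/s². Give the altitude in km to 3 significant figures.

T = 96.5 min = 5790.0 s.
From T = 2π√(a³/μ): a = (μ T²/4π²)^(1/3) = (398600 × 5790.0² / 4π²)^(1/3) = 6969 km.
Altitude h = a − R = 6969 − 6370 = 599 km.

599 km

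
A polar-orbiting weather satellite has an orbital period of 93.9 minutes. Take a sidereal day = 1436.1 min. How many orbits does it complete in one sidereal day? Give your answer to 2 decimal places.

15.29

T = 93.9 min = 5634.0 s.
Orbits per sidereal day = 86166 / 5634.0 = 15.294.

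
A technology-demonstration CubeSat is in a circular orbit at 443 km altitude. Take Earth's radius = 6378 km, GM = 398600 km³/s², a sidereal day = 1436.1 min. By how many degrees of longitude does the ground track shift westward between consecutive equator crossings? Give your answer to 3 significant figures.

23.4°

Semi-major axis a = 6378 + 443 = 6821 km. Period T = 2π√(a³/μ) = 2π√(6821³/398600) = 5606.4 s = 93.44 min.
During one orbit Earth rotates (5606.4 / 86166) × 360° = 23.42°.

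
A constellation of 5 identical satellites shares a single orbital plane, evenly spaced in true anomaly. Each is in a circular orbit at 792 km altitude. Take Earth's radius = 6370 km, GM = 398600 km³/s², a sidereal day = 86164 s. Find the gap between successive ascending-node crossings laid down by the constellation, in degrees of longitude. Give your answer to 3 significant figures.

5.04°

Semi-major axis a = 6370 + 792 = 7162 km. Period T = 2π√(a³/μ) = 2π√(7162³/398600) = 6032.0 s = 100.53 min.
Single-satellite node shift = (6032.0/86164) × 360° = 25.20°.
With 5 satellites evenly phased, successive equator crossings are 25.20/5 = 5.040° apart.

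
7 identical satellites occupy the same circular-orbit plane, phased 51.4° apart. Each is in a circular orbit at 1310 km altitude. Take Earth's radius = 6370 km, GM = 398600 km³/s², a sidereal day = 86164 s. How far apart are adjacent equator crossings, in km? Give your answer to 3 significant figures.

444 km

Semi-major axis a = 6370 + 1310 = 7680 km. Period T = 2π√(a³/μ) = 2π√(7680³/398600) = 6698.1 s = 111.64 min.
Single-satellite node shift = (6698.1/86164) × 360° = 27.99°.
With 7 satellites evenly phased, successive equator crossings are 27.99/7 = 3.998° apart.
That is 3.998 × 111.2 = 444 km at the equator.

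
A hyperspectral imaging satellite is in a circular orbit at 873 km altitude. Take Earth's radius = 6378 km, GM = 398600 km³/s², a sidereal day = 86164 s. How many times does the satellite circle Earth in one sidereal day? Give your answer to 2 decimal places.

Semi-major axis a = 6378 + 873 = 7251 km. Period T = 2π√(a³/μ) = 2π√(7251³/398600) = 6144.8 s = 102.41 min.
Orbits per sidereal day = 86164 / 6144.8 = 14.022.

14.02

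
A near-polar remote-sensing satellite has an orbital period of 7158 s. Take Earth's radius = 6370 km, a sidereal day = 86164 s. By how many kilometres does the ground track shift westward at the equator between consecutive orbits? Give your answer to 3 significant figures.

During one orbit Earth rotates (7158.0 / 86164) × 360° = 29.91°.
At the equator that is 29.91° × (2π·6370/360) km/° = 29.91 × 111.2 = 3325 km.

3320 km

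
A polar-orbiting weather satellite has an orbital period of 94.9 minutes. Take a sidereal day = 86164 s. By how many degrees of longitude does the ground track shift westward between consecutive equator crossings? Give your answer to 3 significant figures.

T = 94.9 min = 5694.0 s.
During one orbit Earth rotates (5694.0 / 86164) × 360° = 23.79°.

23.8°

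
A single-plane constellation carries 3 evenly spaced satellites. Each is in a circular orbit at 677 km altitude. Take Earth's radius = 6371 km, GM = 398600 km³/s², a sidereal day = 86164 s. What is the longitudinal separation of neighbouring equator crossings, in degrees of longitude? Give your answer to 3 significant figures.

8.20°

Semi-major axis a = 6371 + 677 = 7048 km. Period T = 2π√(a³/μ) = 2π√(7048³/398600) = 5888.6 s = 98.14 min.
Single-satellite node shift = (5888.6/86164) × 360° = 24.60°.
With 3 satellites evenly phased, successive equator crossings are 24.60/3 = 8.201° apart.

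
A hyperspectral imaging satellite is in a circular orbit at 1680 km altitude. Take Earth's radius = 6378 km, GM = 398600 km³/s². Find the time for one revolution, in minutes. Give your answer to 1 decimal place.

Semi-major axis a = 6378 + 1680 = 8058 km. Period T = 2π√(a³/μ) = 2π√(8058³/398600) = 7198.7 s = 119.98 min.

120.0 min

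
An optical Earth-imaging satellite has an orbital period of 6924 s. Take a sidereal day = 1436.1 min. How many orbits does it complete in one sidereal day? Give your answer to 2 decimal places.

Orbits per sidereal day = 86166 / 6924.0 = 12.445.

12.44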